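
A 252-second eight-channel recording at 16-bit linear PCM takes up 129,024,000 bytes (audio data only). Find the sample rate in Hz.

32,000 Hz

Bytes = sample_rate × seconds × bytes_per_sample × channels.
sample_rate = 129,024,000 / (252 × 2 × 8) = 129,024,000 / 4,032 = 32,000 Hz.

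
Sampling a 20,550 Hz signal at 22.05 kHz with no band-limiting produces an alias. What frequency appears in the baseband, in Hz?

1,500 Hz

Nyquist = 22,050/2 = 11,025 Hz; 20,550 Hz exceeds it.
Alias = |20,550 − 1×22,050| = |20,550 − 22,050| = 1,500 Hz.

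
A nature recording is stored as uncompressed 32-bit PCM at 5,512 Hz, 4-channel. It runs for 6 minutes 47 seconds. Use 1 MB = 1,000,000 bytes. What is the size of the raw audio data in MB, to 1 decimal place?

35.9 MB

Duration = 6 minutes 47 seconds = 407 s.
Bytes = 5,512 samples/s × 407 s × 4 bytes/sample × 4 ch = 35,894,144 bytes.
35,894,144 / 1,000,000 = 35.9 MB.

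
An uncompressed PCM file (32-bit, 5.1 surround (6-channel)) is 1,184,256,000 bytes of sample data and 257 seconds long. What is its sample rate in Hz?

Bytes = sample_rate × seconds × bytes_per_sample × channels.
sample_rate = 1,184,256,000 / (257 × 4 × 6) = 1,184,256,000 / 6,168 = 192,000 Hz.

192,000 Hz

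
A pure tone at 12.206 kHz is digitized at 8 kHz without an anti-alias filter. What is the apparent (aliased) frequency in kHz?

Nyquist = 8,000/2 = 4,000 Hz; 12,206 Hz exceeds it.
Alias = |12,206 − 2×8,000| = |12,206 − 16,000| = 3,794 Hz = 3.794 kHz.

3.794 kHz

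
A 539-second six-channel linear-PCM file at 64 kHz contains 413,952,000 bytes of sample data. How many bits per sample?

16 bits

Bytes per sample = 413,952,000 / (64,000 × 539 × 6) = 413,952,000 / 206,976,000 = 2.
Bit depth = 2 × 8 = 16 bits.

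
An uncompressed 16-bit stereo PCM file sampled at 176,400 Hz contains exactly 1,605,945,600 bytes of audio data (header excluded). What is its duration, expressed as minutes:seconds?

Byte rate = 176,400 × 2 × 2 = 705,600 bytes/s.
Duration = 1,605,945,600 / 705,600 = 2,276 s.
2,276 s = 37:56.

37:56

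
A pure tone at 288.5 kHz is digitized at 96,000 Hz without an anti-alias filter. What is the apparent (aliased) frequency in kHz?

Nyquist = 96,000/2 = 48,000 Hz; 288,500 Hz exceeds it.
Alias = |288,500 − 3×96,000| = |288,500 − 288,000| = 500 Hz = 0.5 kHz.

0.5 kHz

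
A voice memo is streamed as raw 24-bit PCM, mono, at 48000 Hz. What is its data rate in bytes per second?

Bit rate = 48,000 × 24 × 1 = 1,152,000 bits/s.
1,152,000 / 8 = 144,000 bytes/s.

144,000 bytes/s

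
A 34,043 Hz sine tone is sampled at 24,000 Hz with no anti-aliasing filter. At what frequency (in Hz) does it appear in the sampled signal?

Nyquist = 24,000/2 = 12,000 Hz; 34,043 Hz exceeds it.
Alias = |34,043 − 1×24,000| = |34,043 − 24,000| = 10,043 Hz.

10,043 Hz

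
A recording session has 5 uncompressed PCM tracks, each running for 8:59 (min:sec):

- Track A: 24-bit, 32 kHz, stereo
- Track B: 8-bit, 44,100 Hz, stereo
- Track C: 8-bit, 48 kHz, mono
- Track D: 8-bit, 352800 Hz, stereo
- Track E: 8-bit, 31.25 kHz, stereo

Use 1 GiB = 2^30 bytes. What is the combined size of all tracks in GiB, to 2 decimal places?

8:59 (min:sec) = 539 s.
Track A: 32,000 × 539 × 3 × 2 = 103,488,000 bytes.
Track B: 44,100 × 539 × 1 × 2 = 47,539,800 bytes.
Track C: 48,000 × 539 × 1 × 1 = 25,872,000 bytes.
Track D: 352,800 × 539 × 1 × 2 = 380,318,400 bytes.
Track E: 31,250 × 539 × 1 × 2 = 33,687,500 bytes.
Total = 590,905,700 bytes = 0.55 GiB.

0.55 GiB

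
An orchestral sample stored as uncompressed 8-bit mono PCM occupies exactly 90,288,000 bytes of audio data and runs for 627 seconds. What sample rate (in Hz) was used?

144,000 Hz

Bytes = sample_rate × seconds × bytes_per_sample × channels.
sample_rate = 90,288,000 / (627 × 1 × 1) = 90,288,000 / 627 = 144,000 Hz.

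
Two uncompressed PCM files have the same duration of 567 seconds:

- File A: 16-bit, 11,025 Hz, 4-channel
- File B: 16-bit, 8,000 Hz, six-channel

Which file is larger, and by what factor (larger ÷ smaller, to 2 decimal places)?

File A: 11,025 × 2 × 4 = 88,200 bytes/s.
File B: 8,000 × 2 × 6 = 96,000 bytes/s.
File B is larger; ratio = 54,432,000 / 50,009,400 = 1.09.

File B, by a factor of 1.09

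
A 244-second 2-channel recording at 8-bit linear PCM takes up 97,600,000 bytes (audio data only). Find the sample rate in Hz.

200,000 Hz

Bytes = sample_rate × seconds × bytes_per_sample × channels.
sample_rate = 97,600,000 / (244 × 1 × 2) = 97,600,000 / 488 = 200,000 Hz.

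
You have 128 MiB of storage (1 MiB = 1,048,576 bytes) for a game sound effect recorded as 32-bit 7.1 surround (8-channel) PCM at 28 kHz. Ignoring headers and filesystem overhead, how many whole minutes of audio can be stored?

2 minutes

Uncompressed byte rate = 28,000 × 4 × 8 = 896,000 bytes/s.
Capacity = 128 × 1,048,576 = 134,217,728 bytes.
134,217,728 / 896,000 ≈ 149.8 s → 2 minutes.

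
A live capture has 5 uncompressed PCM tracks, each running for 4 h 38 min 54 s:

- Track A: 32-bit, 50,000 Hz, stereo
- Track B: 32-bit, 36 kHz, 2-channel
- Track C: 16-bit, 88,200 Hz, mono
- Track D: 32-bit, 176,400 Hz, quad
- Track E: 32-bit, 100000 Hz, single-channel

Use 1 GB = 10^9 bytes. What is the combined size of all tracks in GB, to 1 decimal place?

68.4 GB

4 h 38 min 54 s = 16,734 s.
Track A: 50,000 × 16,734 × 4 × 2 = 6,693,600,000 bytes.
Track B: 36,000 × 16,734 × 4 × 2 = 4,819,392,000 bytes.
Track C: 88,200 × 16,734 × 2 × 1 = 2,951,877,600 bytes.
Track D: 176,400 × 16,734 × 4 × 4 = 47,230,041,600 bytes.
Track E: 100,000 × 16,734 × 4 × 1 = 6,693,600,000 bytes.
Total = 68,388,511,200 bytes = 68.4 GB.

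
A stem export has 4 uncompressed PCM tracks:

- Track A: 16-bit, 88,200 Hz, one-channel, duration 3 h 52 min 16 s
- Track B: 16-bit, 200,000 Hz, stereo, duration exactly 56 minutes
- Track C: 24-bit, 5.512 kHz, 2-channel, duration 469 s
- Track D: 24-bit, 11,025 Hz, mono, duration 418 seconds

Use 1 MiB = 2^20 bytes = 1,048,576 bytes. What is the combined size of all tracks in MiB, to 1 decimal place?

4935.9 MiB

Track A: 3 h 52 min 16 s = 13,936 s; 88,200 × 13,936 × 2 × 1 = 2,458,310,400 bytes.
Track B: exactly 56 minutes = 3,360 s; 200,000 × 3,360 × 2 × 2 = 2,688,000,000 bytes.
Track C: 5,512 × 469 × 3 × 2 = 15,510,768 bytes.
Track D: 11,025 × 418 × 3 × 1 = 13,825,350 bytes.
Total = 5,175,646,518 bytes = 4935.9 MiB.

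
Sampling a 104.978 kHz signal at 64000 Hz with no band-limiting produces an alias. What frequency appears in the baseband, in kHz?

Nyquist = 64,000/2 = 32,000 Hz; 104,978 Hz exceeds it.
Alias = |104,978 − 2×64,000| = |104,978 − 128,000| = 23,022 Hz = 23.022 kHz.

23.022 kHz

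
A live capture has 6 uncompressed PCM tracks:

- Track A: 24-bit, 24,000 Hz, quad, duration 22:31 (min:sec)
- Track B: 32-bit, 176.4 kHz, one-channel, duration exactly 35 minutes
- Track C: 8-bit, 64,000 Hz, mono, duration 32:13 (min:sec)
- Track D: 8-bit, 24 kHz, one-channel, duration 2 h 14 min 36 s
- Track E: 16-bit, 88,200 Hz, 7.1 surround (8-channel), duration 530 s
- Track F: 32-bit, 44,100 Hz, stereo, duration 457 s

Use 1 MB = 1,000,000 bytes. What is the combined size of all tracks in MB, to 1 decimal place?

Track A: 22:31 (min:sec) = 1,351 s; 24,000 × 1,351 × 3 × 4 = 389,088,000 bytes.
Track B: exactly 35 minutes = 2,100 s; 176,400 × 2,100 × 4 × 1 = 1,481,760,000 bytes.
Track C: 32:13 (min:sec) = 1,933 s; 64,000 × 1,933 × 1 × 1 = 123,712,000 bytes.
Track D: 2 h 14 min 36 s = 8,076 s; 24,000 × 8,076 × 1 × 1 = 193,824,000 bytes.
Track E: 88,200 × 530 × 2 × 8 = 747,936,000 bytes.
Track F: 44,100 × 457 × 4 × 2 = 161,229,600 bytes.
Total = 3,097,549,600 bytes = 3097.5 MB.

3097.5 MB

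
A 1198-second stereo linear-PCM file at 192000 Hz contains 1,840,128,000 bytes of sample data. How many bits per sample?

Bytes per sample = 1,840,128,000 / (192,000 × 1,198 × 2) = 1,840,128,000 / 460,032,000 = 4.
Bit depth = 4 × 8 = 32 bits.

32 bits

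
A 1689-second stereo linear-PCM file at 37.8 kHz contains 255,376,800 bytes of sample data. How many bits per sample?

16 bits

Bytes per sample = 255,376,800 / (37,800 × 1,689 × 2) = 255,376,800 / 127,688,400 = 2.
Bit depth = 2 × 8 = 16 bits.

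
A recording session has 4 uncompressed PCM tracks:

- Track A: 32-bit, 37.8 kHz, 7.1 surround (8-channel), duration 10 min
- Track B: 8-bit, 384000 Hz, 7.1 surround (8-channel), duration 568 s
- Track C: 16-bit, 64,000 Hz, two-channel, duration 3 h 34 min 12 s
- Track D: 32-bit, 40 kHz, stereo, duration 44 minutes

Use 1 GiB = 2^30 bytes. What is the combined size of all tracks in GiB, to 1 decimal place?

Track A: 10 min = 600 s; 37,800 × 600 × 4 × 8 = 725,760,000 bytes.
Track B: 384,000 × 568 × 1 × 8 = 1,744,896,000 bytes.
Track C: 3 h 34 min 12 s = 12,852 s; 64,000 × 12,852 × 2 × 2 = 3,290,112,000 bytes.
Track D: 44 minutes = 2,640 s; 40,000 × 2,640 × 4 × 2 = 844,800,000 bytes.
Total = 6,605,568,000 bytes = 6.2 GiB.

6.2 GiB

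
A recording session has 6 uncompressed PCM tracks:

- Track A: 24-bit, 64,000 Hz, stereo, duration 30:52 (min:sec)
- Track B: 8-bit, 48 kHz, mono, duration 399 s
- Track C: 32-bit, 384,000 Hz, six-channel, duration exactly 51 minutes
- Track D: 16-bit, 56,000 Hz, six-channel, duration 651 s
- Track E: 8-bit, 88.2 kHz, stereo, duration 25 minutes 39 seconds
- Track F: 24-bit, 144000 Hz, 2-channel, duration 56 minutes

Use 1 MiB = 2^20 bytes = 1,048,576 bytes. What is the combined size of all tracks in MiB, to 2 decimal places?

Track A: 30:52 (min:sec) = 1,852 s; 64,000 × 1,852 × 3 × 2 = 711,168,000 bytes.
Track B: 48,000 × 399 × 1 × 1 = 19,152,000 bytes.
Track C: exactly 51 minutes = 3,060 s; 384,000 × 3,060 × 4 × 6 = 28,200,960,000 bytes.
Track D: 56,000 × 651 × 2 × 6 = 437,472,000 bytes.
Track E: 25 minutes 39 seconds = 1,539 s; 88,200 × 1,539 × 1 × 2 = 271,479,600 bytes.
Track F: 56 minutes = 3,360 s; 144,000 × 3,360 × 3 × 2 = 2,903,040,000 bytes.
Total = 32,543,271,600 bytes = 31035.68 MiB.

31035.68 MiB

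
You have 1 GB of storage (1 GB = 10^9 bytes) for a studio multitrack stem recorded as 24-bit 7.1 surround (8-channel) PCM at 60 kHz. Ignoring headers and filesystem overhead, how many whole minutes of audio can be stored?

Uncompressed byte rate = 60,000 × 3 × 8 = 1,440,000 bytes/s.
Capacity = 1 × 1,000,000,000 = 1,000,000,000 bytes.
1,000,000,000 / 1,440,000 ≈ 694.44 s → 11 minutes.

11 minutes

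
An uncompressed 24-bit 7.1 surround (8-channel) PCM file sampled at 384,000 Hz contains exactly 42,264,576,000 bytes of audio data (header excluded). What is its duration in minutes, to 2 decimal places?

76.43 minutes

Byte rate = 384,000 × 3 × 8 = 9,216,000 bytes/s.
Duration = 42,264,576,000 / 9,216,000 = 4,586 s.
4,586 s / 60 = 76.43 minutes.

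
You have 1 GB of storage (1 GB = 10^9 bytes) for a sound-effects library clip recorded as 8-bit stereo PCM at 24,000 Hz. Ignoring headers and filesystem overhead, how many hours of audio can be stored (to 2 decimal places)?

5.79 hours

Uncompressed byte rate = 24,000 × 1 × 2 = 48,000 bytes/s.
Capacity = 1 × 1,000,000,000 = 1,000,000,000 bytes.
1,000,000,000 / 48,000 ≈ 20833.33 s → 5.79 hours.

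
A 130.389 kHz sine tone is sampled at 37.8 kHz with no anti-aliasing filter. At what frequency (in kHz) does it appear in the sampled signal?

16.989 kHz

Nyquist = 37,800/2 = 18,900 Hz; 130,389 Hz exceeds it.
Alias = |130,389 − 3×37,800| = |130,389 − 113,400| = 16,989 Hz = 16.989 kHz.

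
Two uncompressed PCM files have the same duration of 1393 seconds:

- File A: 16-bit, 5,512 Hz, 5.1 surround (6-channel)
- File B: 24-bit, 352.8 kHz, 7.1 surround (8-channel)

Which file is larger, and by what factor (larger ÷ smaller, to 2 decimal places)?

File B, by a factor of 128.01

File A: 5,512 × 2 × 6 = 66,144 bytes/s.
File B: 352,800 × 3 × 8 = 8,467,200 bytes/s.
File B is larger; ratio = 11,794,809,600 / 92,138,592 = 128.01.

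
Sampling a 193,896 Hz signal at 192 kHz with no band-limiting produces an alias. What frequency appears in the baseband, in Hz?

Nyquist = 192,000/2 = 96,000 Hz; 193,896 Hz exceeds it.
Alias = |193,896 − 1×192,000| = |193,896 − 192,000| = 1,896 Hz.

1,896 Hz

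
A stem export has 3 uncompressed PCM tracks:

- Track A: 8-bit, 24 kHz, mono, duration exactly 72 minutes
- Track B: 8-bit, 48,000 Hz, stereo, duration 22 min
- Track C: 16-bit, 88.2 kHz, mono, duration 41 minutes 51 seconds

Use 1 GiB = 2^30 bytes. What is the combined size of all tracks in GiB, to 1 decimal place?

0.6 GiB

Track A: exactly 72 minutes = 4,320 s; 24,000 × 4,320 × 1 × 1 = 103,680,000 bytes.
Track B: 22 min = 1,320 s; 48,000 × 1,320 × 1 × 2 = 126,720,000 bytes.
Track C: 41 minutes 51 seconds = 2,511 s; 88,200 × 2,511 × 2 × 1 = 442,940,400 bytes.
Total = 673,340,400 bytes = 0.6 GiB.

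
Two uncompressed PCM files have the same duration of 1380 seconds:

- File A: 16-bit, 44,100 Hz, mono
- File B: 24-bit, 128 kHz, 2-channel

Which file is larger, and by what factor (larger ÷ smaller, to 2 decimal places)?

File A: 44,100 × 2 × 1 = 88,200 bytes/s.
File B: 128,000 × 3 × 2 = 768,000 bytes/s.
File B is larger; ratio = 1,059,840,000 / 121,716,000 = 8.71.

File B, by a factor of 8.71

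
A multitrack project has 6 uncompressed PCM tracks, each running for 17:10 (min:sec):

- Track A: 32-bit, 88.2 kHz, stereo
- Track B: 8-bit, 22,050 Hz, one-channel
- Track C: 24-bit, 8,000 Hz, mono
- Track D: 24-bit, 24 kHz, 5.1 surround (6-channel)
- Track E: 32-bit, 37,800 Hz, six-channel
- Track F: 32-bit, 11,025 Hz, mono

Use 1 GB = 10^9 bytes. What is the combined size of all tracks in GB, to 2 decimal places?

17:10 (min:sec) = 1,030 s.
Track A: 88,200 × 1,030 × 4 × 2 = 726,768,000 bytes.
Track B: 22,050 × 1,030 × 1 × 1 = 22,711,500 bytes.
Track C: 8,000 × 1,030 × 3 × 1 = 24,720,000 bytes.
Track D: 24,000 × 1,030 × 3 × 6 = 444,960,000 bytes.
Track E: 37,800 × 1,030 × 4 × 6 = 934,416,000 bytes.
Track F: 11,025 × 1,030 × 4 × 1 = 45,423,000 bytes.
Total = 2,198,998,500 bytes = 2.20 GB.

2.20 GB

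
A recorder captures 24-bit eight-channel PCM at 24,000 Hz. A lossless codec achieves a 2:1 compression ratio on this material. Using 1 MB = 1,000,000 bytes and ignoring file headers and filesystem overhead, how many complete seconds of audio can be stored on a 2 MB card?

6 seconds

Uncompressed byte rate = 24,000 × 3 × 8 = 576,000 bytes/s.
After 2:1 compression, effective rate ≈ 288000 bytes/s.
Capacity = 2 × 1,000,000 = 2,000,000 bytes.
2,000,000 / effective rate ≈ 6.94 s → 6 seconds.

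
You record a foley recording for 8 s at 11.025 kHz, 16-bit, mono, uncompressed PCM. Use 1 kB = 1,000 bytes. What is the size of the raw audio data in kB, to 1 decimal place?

176.4 kB

Bytes = 11,025 samples/s × 8 s × 2 bytes/sample × 1 ch = 176,400 bytes.
176,400 / 1,000 = 176.4 kB.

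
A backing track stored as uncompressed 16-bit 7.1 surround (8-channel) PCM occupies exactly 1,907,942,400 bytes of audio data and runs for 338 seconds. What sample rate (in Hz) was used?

352,800 Hz

Bytes = sample_rate × seconds × bytes_per_sample × channels.
sample_rate = 1,907,942,400 / (338 × 2 × 8) = 1,907,942,400 / 5,408 = 352,800 Hz.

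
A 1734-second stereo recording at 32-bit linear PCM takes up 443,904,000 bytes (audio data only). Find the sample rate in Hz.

32,000 Hz

Bytes = sample_rate × seconds × bytes_per_sample × channels.
sample_rate = 443,904,000 / (1,734 × 4 × 2) = 443,904,000 / 13,872 = 32,000 Hz.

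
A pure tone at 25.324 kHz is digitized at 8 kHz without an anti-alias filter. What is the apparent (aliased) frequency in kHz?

1.324 kHz

Nyquist = 8,000/2 = 4,000 Hz; 25,324 Hz exceeds it.
Alias = |25,324 − 3×8,000| = |25,324 − 24,000| = 1,324 Hz = 1.324 kHz.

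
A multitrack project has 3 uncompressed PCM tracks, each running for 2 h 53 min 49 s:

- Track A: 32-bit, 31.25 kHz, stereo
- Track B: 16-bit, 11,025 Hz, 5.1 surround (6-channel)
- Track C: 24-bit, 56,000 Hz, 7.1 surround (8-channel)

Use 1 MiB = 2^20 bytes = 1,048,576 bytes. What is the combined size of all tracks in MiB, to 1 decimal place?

17169.6 MiB

2 h 53 min 49 s = 10,429 s.
Track A: 31,250 × 10,429 × 4 × 2 = 2,607,250,000 bytes.
Track B: 11,025 × 10,429 × 2 × 6 = 1,379,756,700 bytes.
Track C: 56,000 × 10,429 × 3 × 8 = 14,016,576,000 bytes.
Total = 18,003,582,700 bytes = 17169.6 MiB.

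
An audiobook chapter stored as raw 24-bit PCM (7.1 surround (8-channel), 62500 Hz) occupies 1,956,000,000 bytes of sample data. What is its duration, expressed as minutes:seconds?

Byte rate = 62,500 × 3 × 8 = 1,500,000 bytes/s.
Duration = 1,956,000,000 / 1,500,000 = 1,304 s.
1,304 s = 21:44.

21:44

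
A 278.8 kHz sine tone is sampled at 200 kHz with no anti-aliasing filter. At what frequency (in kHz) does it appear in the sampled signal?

78.8 kHz

Nyquist = 200,000/2 = 100,000 Hz; 278,800 Hz exceeds it.
Alias = |278,800 − 1×200,000| = |278,800 − 200,000| = 78,800 Hz = 78.8 kHz.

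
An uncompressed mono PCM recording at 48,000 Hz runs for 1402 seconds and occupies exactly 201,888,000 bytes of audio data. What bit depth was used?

Bytes per sample = 201,888,000 / (48,000 × 1,402 × 1) = 201,888,000 / 67,296,000 = 3.
Bit depth = 3 × 8 = 24 bits.

24 bits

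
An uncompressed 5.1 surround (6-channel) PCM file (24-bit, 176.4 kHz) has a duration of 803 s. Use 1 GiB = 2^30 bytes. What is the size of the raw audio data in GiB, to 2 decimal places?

2.37 GiB

Bytes = 176,400 samples/s × 803 s × 3 bytes/sample × 6 ch = 2,549,685,600 bytes.
2,549,685,600 / 1,073,741,824 = 2.37 GiB.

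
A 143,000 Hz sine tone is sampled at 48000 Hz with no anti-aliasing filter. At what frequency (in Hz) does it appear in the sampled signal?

Nyquist = 48,000/2 = 24,000 Hz; 143,000 Hz exceeds it.
Alias = |143,000 − 3×48,000| = |143,000 − 144,000| = 1,000 Hz.

1,000 Hz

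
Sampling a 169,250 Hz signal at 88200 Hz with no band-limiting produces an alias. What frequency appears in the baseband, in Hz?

7,150 Hz

Nyquist = 88,200/2 = 44,100 Hz; 169,250 Hz exceeds it.
Alias = |169,250 − 2×88,200| = |169,250 − 176,400| = 7,150 Hz.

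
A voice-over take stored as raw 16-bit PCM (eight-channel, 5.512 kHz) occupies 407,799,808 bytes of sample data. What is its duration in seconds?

Byte rate = 5,512 × 2 × 8 = 88,192 bytes/s.
Duration = 407,799,808 / 88,192 = 4,624 s.

4,624 seconds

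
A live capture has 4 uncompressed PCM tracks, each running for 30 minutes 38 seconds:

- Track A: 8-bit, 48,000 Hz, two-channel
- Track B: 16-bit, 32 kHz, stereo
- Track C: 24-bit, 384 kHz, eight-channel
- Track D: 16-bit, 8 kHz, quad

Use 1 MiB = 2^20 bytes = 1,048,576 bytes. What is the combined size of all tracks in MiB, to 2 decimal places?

16659.12 MiB

30 minutes 38 seconds = 1,838 s.
Track A: 48,000 × 1,838 × 1 × 2 = 176,448,000 bytes.
Track B: 32,000 × 1,838 × 2 × 2 = 235,264,000 bytes.
Track C: 384,000 × 1,838 × 3 × 8 = 16,939,008,000 bytes.
Track D: 8,000 × 1,838 × 2 × 4 = 117,632,000 bytes.
Total = 17,468,352,000 bytes = 16659.12 MiB.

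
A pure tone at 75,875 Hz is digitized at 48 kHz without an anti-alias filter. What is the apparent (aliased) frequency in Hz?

Nyquist = 48,000/2 = 24,000 Hz; 75,875 Hz exceeds it.
Alias = |75,875 − 2×48,000| = |75,875 − 96,000| = 20,125 Hz.

20,125 Hz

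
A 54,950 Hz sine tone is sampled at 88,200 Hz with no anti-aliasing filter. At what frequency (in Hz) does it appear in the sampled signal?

33,250 Hz

Nyquist = 88,200/2 = 44,100 Hz; 54,950 Hz exceeds it.
Alias = |54,950 − 1×88,200| = |54,950 − 88,200| = 33,250 Hz.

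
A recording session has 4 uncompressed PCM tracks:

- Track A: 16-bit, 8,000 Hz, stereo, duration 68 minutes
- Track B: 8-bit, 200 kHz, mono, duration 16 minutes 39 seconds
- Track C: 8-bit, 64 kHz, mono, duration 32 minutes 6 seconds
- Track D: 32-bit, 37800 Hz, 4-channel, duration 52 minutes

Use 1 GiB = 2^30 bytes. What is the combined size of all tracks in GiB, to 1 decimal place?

2.2 GiB

Track A: 68 minutes = 4,080 s; 8,000 × 4,080 × 2 × 2 = 130,560,000 bytes.
Track B: 16 minutes 39 seconds = 999 s; 200,000 × 999 × 1 × 1 = 199,800,000 bytes.
Track C: 32 minutes 6 seconds = 1,926 s; 64,000 × 1,926 × 1 × 1 = 123,264,000 bytes.
Track D: 52 minutes = 3,120 s; 37,800 × 3,120 × 4 × 4 = 1,886,976,000 bytes.
Total = 2,340,600,000 bytes = 2.2 GiB.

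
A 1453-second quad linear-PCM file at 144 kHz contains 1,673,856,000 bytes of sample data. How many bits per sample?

16 bits

Bytes per sample = 1,673,856,000 / (144,000 × 1,453 × 4) = 1,673,856,000 / 836,928,000 = 2.
Bit depth = 2 × 8 = 16 bits.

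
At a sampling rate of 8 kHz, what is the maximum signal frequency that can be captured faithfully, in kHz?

Nyquist frequency = sample rate / 2 = 8,000 / 2 = 4 kHz.

4 kHz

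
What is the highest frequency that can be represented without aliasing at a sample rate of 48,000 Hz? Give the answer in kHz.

24 kHz

Nyquist frequency = sample rate / 2 = 48,000 / 2 = 24 kHz.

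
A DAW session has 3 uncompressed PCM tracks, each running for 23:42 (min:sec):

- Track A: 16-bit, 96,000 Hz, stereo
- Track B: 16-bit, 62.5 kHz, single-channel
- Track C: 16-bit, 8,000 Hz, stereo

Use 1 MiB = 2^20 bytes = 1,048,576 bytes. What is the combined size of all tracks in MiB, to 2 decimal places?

733.66 MiB

23:42 (min:sec) = 1,422 s.
Track A: 96,000 × 1,422 × 2 × 2 = 546,048,000 bytes.
Track B: 62,500 × 1,422 × 2 × 1 = 177,750,000 bytes.
Track C: 8,000 × 1,422 × 2 × 2 = 45,504,000 bytes.
Total = 769,302,000 bytes = 733.66 MiB.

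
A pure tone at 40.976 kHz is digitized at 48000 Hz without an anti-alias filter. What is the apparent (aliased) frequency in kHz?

7.024 kHz

Nyquist = 48,000/2 = 24,000 Hz; 40,976 Hz exceeds it.
Alias = |40,976 − 1×48,000| = |40,976 − 48,000| = 7,024 Hz = 7.024 kHz.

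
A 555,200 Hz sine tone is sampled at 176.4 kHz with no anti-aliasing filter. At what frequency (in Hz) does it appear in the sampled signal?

26,000 Hz

Nyquist = 176,400/2 = 88,200 Hz; 555,200 Hz exceeds it.
Alias = |555,200 − 3×176,400| = |555,200 − 529,200| = 26,000 Hz.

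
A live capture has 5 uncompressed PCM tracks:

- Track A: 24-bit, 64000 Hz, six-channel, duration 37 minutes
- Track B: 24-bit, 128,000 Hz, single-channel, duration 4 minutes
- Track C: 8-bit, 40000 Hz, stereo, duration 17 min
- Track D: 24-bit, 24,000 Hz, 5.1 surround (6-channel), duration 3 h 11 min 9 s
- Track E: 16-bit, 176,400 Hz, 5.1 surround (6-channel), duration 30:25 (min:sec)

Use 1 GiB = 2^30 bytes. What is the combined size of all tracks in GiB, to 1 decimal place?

10.8 GiB

Track A: 37 minutes = 2,220 s; 64,000 × 2,220 × 3 × 6 = 2,557,440,000 bytes.
Track B: 4 minutes = 240 s; 128,000 × 240 × 3 × 1 = 92,160,000 bytes.
Track C: 17 min = 1,020 s; 40,000 × 1,020 × 1 × 2 = 81,600,000 bytes.
Track D: 3 h 11 min 9 s = 11,469 s; 24,000 × 11,469 × 3 × 6 = 4,954,608,000 bytes.
Track E: 30:25 (min:sec) = 1,825 s; 176,400 × 1,825 × 2 × 6 = 3,863,160,000 bytes.
Total = 11,548,968,000 bytes = 10.8 GiB.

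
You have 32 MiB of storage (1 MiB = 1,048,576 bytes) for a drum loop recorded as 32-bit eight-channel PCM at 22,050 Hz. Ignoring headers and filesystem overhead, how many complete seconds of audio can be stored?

Uncompressed byte rate = 22,050 × 4 × 8 = 705,600 bytes/s.
Capacity = 32 × 1,048,576 = 33,554,432 bytes.
33,554,432 / 705,600 ≈ 47.55 s → 47 seconds.

47 seconds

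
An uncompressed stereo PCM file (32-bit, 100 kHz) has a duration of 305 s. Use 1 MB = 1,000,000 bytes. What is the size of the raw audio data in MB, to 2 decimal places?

244.00 MB

Bytes = 100,000 samples/s × 305 s × 4 bytes/sample × 2 ch = 244,000,000 bytes.
244,000,000 / 1,000,000 = 244.00 MB.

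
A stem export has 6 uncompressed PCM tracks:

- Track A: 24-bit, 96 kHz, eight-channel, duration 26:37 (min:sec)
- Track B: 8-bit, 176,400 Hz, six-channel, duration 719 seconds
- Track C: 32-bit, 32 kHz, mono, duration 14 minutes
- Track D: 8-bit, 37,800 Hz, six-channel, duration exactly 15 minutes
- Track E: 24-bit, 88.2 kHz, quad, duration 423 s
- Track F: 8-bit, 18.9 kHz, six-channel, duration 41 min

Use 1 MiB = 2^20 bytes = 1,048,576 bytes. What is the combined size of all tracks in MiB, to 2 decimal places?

5224.98 MiB

Track A: 26:37 (min:sec) = 1,597 s; 96,000 × 1,597 × 3 × 8 = 3,679,488,000 bytes.
Track B: 176,400 × 719 × 1 × 6 = 760,989,600 bytes.
Track C: 14 minutes = 840 s; 32,000 × 840 × 4 × 1 = 107,520,000 bytes.
Track D: exactly 15 minutes = 900 s; 37,800 × 900 × 1 × 6 = 204,120,000 bytes.
Track E: 88,200 × 423 × 3 × 4 = 447,703,200 bytes.
Track F: 41 min = 2,460 s; 18,900 × 2,460 × 1 × 6 = 278,964,000 bytes.
Total = 5,478,784,800 bytes = 5224.98 MiB.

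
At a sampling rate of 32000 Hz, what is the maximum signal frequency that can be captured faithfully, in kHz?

Nyquist frequency = sample rate / 2 = 32,000 / 2 = 16 kHz.

16 kHz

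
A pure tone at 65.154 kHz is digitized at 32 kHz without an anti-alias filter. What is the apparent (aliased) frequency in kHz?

1.154 kHz

Nyquist = 32,000/2 = 16,000 Hz; 65,154 Hz exceeds it.
Alias = |65,154 − 2×32,000| = |65,154 − 64,000| = 1,154 Hz = 1.154 kHz.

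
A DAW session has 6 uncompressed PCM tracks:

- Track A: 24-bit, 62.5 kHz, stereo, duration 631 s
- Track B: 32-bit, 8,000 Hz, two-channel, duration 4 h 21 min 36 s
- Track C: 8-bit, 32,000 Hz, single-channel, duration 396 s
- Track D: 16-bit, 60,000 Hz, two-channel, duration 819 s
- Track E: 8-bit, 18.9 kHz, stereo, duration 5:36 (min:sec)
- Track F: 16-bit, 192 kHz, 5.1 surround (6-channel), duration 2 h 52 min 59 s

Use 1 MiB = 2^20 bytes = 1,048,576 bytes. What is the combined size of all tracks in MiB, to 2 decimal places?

Track A: 62,500 × 631 × 3 × 2 = 236,625,000 bytes.
Track B: 4 h 21 min 36 s = 15,696 s; 8,000 × 15,696 × 4 × 2 = 1,004,544,000 bytes.
Track C: 32,000 × 396 × 1 × 1 = 12,672,000 bytes.
Track D: 60,000 × 819 × 2 × 2 = 196,560,000 bytes.
Track E: 5:36 (min:sec) = 336 s; 18,900 × 336 × 1 × 2 = 12,700,800 bytes.
Track F: 2 h 52 min 59 s = 10,379 s; 192,000 × 10,379 × 2 × 6 = 23,913,216,000 bytes.
Total = 25,376,317,800 bytes = 24200.74 MiB.

24200.74 MiB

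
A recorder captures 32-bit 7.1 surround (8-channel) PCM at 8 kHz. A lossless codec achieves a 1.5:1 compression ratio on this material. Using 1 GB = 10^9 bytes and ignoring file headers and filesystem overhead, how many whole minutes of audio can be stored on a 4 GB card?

Uncompressed byte rate = 8,000 × 4 × 8 = 256,000 bytes/s.
After 1.5:1 compression, effective rate ≈ 170666.67 bytes/s.
Capacity = 4 × 1,000,000,000 = 4,000,000,000 bytes.
4,000,000,000 / effective rate ≈ 23437.5 s → 390 minutes.

390 minutes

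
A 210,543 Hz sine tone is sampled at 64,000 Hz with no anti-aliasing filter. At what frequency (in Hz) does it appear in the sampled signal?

18,543 Hz

Nyquist = 64,000/2 = 32,000 Hz; 210,543 Hz exceeds it.
Alias = |210,543 − 3×64,000| = |210,543 − 192,000| = 18,543 Hz.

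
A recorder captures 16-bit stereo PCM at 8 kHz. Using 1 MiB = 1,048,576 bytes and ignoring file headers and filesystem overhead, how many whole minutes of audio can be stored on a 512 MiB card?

279 minutes

Uncompressed byte rate = 8,000 × 2 × 2 = 32,000 bytes/s.
Capacity = 512 × 1,048,576 = 536,870,912 bytes.
536,870,912 / 32,000 ≈ 16777.22 s → 279 minutes.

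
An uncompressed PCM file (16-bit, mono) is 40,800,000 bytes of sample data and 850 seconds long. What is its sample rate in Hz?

Bytes = sample_rate × seconds × bytes_per_sample × channels.
sample_rate = 40,800,000 / (850 × 2 × 1) = 40,800,000 / 1,700 = 24,000 Hz.

24,000 Hz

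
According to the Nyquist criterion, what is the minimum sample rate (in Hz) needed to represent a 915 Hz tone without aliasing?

1,830 Hz

Minimum sample rate = 2 × 915 Hz = 1,830 Hz.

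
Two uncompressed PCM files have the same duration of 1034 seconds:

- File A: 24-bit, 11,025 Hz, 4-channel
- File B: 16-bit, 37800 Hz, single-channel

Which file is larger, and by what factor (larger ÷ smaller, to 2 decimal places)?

File A: 11,025 × 3 × 4 = 132,300 bytes/s.
File B: 37,800 × 2 × 1 = 75,600 bytes/s.
File A is larger; ratio = 136,798,200 / 78,170,400 = 1.75.

File A, by a factor of 1.75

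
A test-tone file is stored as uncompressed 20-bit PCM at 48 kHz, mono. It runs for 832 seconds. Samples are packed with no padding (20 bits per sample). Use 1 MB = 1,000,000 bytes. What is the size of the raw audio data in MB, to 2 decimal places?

99.84 MB

Bits = 48,000 × 832 × 20 × 1 = 798,720,000 bits = 99,840,000 bytes.
99,840,000 / 1,000,000 = 99.84 MB.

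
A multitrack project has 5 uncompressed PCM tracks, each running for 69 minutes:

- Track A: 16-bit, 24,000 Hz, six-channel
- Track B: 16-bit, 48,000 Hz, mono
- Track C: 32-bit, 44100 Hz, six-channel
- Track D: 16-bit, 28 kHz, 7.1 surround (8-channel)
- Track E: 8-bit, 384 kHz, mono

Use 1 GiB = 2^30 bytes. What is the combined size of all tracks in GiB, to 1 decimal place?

8.8 GiB

69 minutes = 4,140 s.
Track A: 24,000 × 4,140 × 2 × 6 = 1,192,320,000 bytes.
Track B: 48,000 × 4,140 × 2 × 1 = 397,440,000 bytes.
Track C: 44,100 × 4,140 × 4 × 6 = 4,381,776,000 bytes.
Track D: 28,000 × 4,140 × 2 × 8 = 1,854,720,000 bytes.
Track E: 384,000 × 4,140 × 1 × 1 = 1,589,760,000 bytes.
Total = 9,416,016,000 bytes = 8.8 GiB.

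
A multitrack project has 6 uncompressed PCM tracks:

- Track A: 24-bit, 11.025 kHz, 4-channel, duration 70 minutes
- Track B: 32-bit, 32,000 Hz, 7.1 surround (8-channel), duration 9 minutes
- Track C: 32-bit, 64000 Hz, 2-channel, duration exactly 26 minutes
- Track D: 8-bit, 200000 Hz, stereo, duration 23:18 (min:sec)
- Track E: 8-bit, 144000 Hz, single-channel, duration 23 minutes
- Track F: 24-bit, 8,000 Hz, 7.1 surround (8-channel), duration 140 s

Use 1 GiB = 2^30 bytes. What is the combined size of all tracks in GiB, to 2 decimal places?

2.51 GiB

Track A: 70 minutes = 4,200 s; 11,025 × 4,200 × 3 × 4 = 555,660,000 bytes.
Track B: 9 minutes = 540 s; 32,000 × 540 × 4 × 8 = 552,960,000 bytes.
Track C: exactly 26 minutes = 1,560 s; 64,000 × 1,560 × 4 × 2 = 798,720,000 bytes.
Track D: 23:18 (min:sec) = 1,398 s; 200,000 × 1,398 × 1 × 2 = 559,200,000 bytes.
Track E: 23 minutes = 1,380 s; 144,000 × 1,380 × 1 × 1 = 198,720,000 bytes.
Track F: 8,000 × 140 × 3 × 8 = 26,880,000 bytes.
Total = 2,692,140,000 bytes = 2.51 GiB.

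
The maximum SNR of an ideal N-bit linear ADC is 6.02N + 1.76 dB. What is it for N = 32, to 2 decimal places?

6.02 × 32 + 1.76 = 194.40 dB.

194.40 dB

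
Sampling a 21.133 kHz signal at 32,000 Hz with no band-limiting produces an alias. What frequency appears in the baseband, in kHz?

10.867 kHz

Nyquist = 32,000/2 = 16,000 Hz; 21,133 Hz exceeds it.
Alias = |21,133 − 1×32,000| = |21,133 − 32,000| = 10,867 Hz = 10.867 kHz.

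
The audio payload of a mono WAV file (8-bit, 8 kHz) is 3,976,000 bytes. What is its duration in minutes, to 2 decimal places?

Byte rate = 8,000 × 1 × 1 = 8,000 bytes/s.
Duration = 3,976,000 / 8,000 = 497 s.
497 s / 60 = 8.28 minutes.

8.28 minutes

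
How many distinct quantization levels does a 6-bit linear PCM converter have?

64 levels

2^6 = 64.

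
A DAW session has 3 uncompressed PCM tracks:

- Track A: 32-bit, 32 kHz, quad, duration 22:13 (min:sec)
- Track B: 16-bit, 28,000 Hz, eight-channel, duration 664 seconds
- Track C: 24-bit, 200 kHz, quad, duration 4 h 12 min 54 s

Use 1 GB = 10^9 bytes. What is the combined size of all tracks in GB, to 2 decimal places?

Track A: 22:13 (min:sec) = 1,333 s; 32,000 × 1,333 × 4 × 4 = 682,496,000 bytes.
Track B: 28,000 × 664 × 2 × 8 = 297,472,000 bytes.
Track C: 4 h 12 min 54 s = 15,174 s; 200,000 × 15,174 × 3 × 4 = 36,417,600,000 bytes.
Total = 37,397,568,000 bytes = 37.40 GB.

37.40 GB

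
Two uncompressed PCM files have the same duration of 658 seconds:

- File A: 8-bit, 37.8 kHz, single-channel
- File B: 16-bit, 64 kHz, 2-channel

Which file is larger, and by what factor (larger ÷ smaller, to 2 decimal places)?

File A: 37,800 × 1 × 1 = 37,800 bytes/s.
File B: 64,000 × 2 × 2 = 256,000 bytes/s.
File B is larger; ratio = 168,448,000 / 24,872,400 = 6.77.

File B, by a factor of 6.77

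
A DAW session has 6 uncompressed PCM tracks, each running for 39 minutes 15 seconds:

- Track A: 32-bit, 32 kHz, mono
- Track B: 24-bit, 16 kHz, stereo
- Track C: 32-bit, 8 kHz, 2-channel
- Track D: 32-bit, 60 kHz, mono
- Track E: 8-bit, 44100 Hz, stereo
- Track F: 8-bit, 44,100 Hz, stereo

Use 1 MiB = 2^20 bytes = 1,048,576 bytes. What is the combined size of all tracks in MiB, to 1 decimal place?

1582.0 MiB

39 minutes 15 seconds = 2,355 s.
Track A: 32,000 × 2,355 × 4 × 1 = 301,440,000 bytes.
Track B: 16,000 × 2,355 × 3 × 2 = 226,080,000 bytes.
Track C: 8,000 × 2,355 × 4 × 2 = 150,720,000 bytes.
Track D: 60,000 × 2,355 × 4 × 1 = 565,200,000 bytes.
Track E: 44,100 × 2,355 × 1 × 2 = 207,711,000 bytes.
Track F: 44,100 × 2,355 × 1 × 2 = 207,711,000 bytes.
Total = 1,658,862,000 bytes = 1582.0 MiB.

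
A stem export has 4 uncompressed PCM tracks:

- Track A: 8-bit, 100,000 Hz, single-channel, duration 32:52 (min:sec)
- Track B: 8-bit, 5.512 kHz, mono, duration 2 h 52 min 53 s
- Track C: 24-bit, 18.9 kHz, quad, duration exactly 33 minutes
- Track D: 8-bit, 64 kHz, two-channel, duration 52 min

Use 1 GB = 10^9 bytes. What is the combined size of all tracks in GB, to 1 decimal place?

1.1 GB

Track A: 32:52 (min:sec) = 1,972 s; 100,000 × 1,972 × 1 × 1 = 197,200,000 bytes.
Track B: 2 h 52 min 53 s = 10,373 s; 5,512 × 10,373 × 1 × 1 = 57,175,976 bytes.
Track C: exactly 33 minutes = 1,980 s; 18,900 × 1,980 × 3 × 4 = 449,064,000 bytes.
Track D: 52 min = 3,120 s; 64,000 × 3,120 × 1 × 2 = 399,360,000 bytes.
Total = 1,102,799,976 bytes = 1.1 GB.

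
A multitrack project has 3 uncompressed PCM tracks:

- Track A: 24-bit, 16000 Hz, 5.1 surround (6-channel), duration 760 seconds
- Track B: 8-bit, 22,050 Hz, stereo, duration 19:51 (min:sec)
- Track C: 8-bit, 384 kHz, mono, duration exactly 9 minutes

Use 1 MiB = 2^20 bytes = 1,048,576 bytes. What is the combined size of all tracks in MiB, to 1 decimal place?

456.6 MiB

Track A: 16,000 × 760 × 3 × 6 = 218,880,000 bytes.
Track B: 19:51 (min:sec) = 1,191 s; 22,050 × 1,191 × 1 × 2 = 52,523,100 bytes.
Track C: exactly 9 minutes = 540 s; 384,000 × 540 × 1 × 1 = 207,360,000 bytes.
Total = 478,763,100 bytes = 456.6 MiB.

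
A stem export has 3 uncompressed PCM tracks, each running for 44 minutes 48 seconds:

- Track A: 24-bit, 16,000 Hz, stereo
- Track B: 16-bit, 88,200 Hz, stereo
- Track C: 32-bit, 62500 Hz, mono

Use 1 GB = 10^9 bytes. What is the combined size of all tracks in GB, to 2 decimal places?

1.88 GB

44 minutes 48 seconds = 2,688 s.
Track A: 16,000 × 2,688 × 3 × 2 = 258,048,000 bytes.
Track B: 88,200 × 2,688 × 2 × 2 = 948,326,400 bytes.
Track C: 62,500 × 2,688 × 4 × 1 = 672,000,000 bytes.
Total = 1,878,374,400 bytes = 1.88 GB.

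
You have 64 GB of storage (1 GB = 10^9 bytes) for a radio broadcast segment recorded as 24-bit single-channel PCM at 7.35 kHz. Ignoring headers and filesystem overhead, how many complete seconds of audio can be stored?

2,902,494 seconds

Uncompressed byte rate = 7,350 × 3 × 1 = 22,050 bytes/s.
Capacity = 64 × 1,000,000,000 = 64,000,000,000 bytes.
64,000,000,000 / 22,050 ≈ 2902494.33 s → 2,902,494 seconds.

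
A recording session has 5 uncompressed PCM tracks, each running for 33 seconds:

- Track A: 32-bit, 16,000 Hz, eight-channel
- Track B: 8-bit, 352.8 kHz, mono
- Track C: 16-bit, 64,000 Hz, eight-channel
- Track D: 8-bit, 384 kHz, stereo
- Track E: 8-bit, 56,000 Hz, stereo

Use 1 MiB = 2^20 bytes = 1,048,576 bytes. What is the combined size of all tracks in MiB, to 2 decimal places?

87.14 MiB

Track A: 16,000 × 33 × 4 × 8 = 16,896,000 bytes.
Track B: 352,800 × 33 × 1 × 1 = 11,642,400 bytes.
Track C: 64,000 × 33 × 2 × 8 = 33,792,000 bytes.
Track D: 384,000 × 33 × 1 × 2 = 25,344,000 bytes.
Track E: 56,000 × 33 × 1 × 2 = 3,696,000 bytes.
Total = 91,370,400 bytes = 87.14 MiB.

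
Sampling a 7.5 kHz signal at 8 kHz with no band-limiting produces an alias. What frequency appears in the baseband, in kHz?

0.5 kHz

Nyquist = 8,000/2 = 4,000 Hz; 7,500 Hz exceeds it.
Alias = |7,500 − 1×8,000| = |7,500 − 8,000| = 500 Hz = 0.5 kHz.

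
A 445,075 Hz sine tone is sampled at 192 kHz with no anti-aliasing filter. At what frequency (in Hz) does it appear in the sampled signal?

Nyquist = 192,000/2 = 96,000 Hz; 445,075 Hz exceeds it.
Alias = |445,075 − 2×192,000| = |445,075 − 384,000| = 61,075 Hz.

61,075 Hz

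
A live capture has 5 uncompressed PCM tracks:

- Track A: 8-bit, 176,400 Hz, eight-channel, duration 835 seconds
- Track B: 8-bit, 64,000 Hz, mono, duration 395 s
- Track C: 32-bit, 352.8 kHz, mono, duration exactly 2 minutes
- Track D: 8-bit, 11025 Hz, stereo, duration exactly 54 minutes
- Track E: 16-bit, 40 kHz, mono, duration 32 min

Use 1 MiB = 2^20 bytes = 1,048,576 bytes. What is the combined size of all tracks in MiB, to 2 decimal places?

Track A: 176,400 × 835 × 1 × 8 = 1,178,352,000 bytes.
Track B: 64,000 × 395 × 1 × 1 = 25,280,000 bytes.
Track C: exactly 2 minutes = 120 s; 352,800 × 120 × 4 × 1 = 169,344,000 bytes.
Track D: exactly 54 minutes = 3,240 s; 11,025 × 3,240 × 1 × 2 = 71,442,000 bytes.
Track E: 32 min = 1,920 s; 40,000 × 1,920 × 2 × 1 = 153,600,000 bytes.
Total = 1,598,018,000 bytes = 1523.99 MiB.

1523.99 MiB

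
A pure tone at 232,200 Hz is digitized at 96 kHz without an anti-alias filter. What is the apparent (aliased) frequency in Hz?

40,200 Hz

Nyquist = 96,000/2 = 48,000 Hz; 232,200 Hz exceeds it.
Alias = |232,200 − 2×96,000| = |232,200 − 192,000| = 40,200 Hz.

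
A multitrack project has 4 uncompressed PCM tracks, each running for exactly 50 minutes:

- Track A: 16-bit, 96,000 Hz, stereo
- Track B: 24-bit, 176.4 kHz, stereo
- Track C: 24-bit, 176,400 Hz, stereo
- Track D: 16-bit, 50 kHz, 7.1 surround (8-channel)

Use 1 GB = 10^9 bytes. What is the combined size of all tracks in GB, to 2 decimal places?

9.90 GB

exactly 50 minutes = 3,000 s.
Track A: 96,000 × 3,000 × 2 × 2 = 1,152,000,000 bytes.
Track B: 176,400 × 3,000 × 3 × 2 = 3,175,200,000 bytes.
Track C: 176,400 × 3,000 × 3 × 2 = 3,175,200,000 bytes.
Track D: 50,000 × 3,000 × 2 × 8 = 2,400,000,000 bytes.
Total = 9,902,400,000 bytes = 9.90 GB.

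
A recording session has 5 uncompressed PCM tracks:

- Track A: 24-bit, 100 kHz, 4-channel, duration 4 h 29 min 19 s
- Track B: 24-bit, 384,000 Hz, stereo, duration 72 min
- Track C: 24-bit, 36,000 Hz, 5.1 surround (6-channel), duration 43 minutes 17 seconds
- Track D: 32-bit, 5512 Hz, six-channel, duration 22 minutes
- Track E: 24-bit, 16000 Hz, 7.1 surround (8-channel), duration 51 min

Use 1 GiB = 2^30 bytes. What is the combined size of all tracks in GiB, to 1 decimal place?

30.2 GiB

Track A: 4 h 29 min 19 s = 16,159 s; 100,000 × 16,159 × 3 × 4 = 19,390,800,000 bytes.
Track B: 72 min = 4,320 s; 384,000 × 4,320 × 3 × 2 = 9,953,280,000 bytes.
Track C: 43 minutes 17 seconds = 2,597 s; 36,000 × 2,597 × 3 × 6 = 1,682,856,000 bytes.
Track D: 22 minutes = 1,320 s; 5,512 × 1,320 × 4 × 6 = 174,620,160 bytes.
Track E: 51 min = 3,060 s; 16,000 × 3,060 × 3 × 8 = 1,175,040,000 bytes.
Total = 32,376,596,160 bytes = 30.2 GiB.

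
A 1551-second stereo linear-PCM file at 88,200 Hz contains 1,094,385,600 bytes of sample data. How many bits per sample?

Bytes per sample = 1,094,385,600 / (88,200 × 1,551 × 2) = 1,094,385,600 / 273,596,400 = 4.
Bit depth = 4 × 8 = 32 bits.

32 bits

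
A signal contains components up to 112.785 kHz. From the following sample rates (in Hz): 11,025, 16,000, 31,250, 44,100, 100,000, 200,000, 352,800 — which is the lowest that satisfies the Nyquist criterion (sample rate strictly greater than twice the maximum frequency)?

Need sample rate > 2 × 112,785 = 225,570 Hz.
Lowest listed rate above 225,570 Hz is 352,800 Hz.

352,800 Hz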